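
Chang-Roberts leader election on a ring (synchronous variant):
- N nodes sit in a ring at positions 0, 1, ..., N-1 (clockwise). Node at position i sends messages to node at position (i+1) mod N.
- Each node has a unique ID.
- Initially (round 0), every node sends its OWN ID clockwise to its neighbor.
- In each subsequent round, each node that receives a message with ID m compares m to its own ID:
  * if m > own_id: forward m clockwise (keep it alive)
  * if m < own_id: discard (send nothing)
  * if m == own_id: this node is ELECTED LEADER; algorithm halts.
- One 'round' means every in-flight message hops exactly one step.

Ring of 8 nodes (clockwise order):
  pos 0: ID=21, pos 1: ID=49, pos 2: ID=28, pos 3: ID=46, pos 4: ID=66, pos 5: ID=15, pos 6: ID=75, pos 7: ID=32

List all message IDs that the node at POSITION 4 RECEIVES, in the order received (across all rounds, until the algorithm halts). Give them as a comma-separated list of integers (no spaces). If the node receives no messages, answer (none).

Round 1: pos1(id49) recv 21: drop; pos2(id28) recv 49: fwd; pos3(id46) recv 28: drop; pos4(id66) recv 46: drop; pos5(id15) recv 66: fwd; pos6(id75) recv 15: drop; pos7(id32) recv 75: fwd; pos0(id21) recv 32: fwd
Round 2: pos3(id46) recv 49: fwd; pos6(id75) recv 66: drop; pos0(id21) recv 75: fwd; pos1(id49) recv 32: drop
Round 3: pos4(id66) recv 49: drop; pos1(id49) recv 75: fwd
Round 4: pos2(id28) recv 75: fwd
Round 5: pos3(id46) recv 75: fwd
Round 6: pos4(id66) recv 75: fwd
Round 7: pos5(id15) recv 75: fwd
Round 8: pos6(id75) recv 75: ELECTED

Answer: 46,49,75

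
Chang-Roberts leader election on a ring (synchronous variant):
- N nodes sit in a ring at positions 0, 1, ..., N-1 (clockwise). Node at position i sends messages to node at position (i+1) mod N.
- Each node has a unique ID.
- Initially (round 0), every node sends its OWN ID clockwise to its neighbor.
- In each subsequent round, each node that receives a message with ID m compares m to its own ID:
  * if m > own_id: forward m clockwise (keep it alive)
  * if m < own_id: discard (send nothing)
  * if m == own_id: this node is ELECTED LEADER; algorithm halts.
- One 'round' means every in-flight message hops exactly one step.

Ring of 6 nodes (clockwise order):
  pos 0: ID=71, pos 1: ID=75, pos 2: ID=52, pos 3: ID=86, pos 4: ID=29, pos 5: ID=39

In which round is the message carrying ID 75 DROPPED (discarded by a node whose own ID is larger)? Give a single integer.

Round 1: pos1(id75) recv 71: drop; pos2(id52) recv 75: fwd; pos3(id86) recv 52: drop; pos4(id29) recv 86: fwd; pos5(id39) recv 29: drop; pos0(id71) recv 39: drop
Round 2: pos3(id86) recv 75: drop; pos5(id39) recv 86: fwd
Round 3: pos0(id71) recv 86: fwd
Round 4: pos1(id75) recv 86: fwd
Round 5: pos2(id52) recv 86: fwd
Round 6: pos3(id86) recv 86: ELECTED
Message ID 75 originates at pos 1; dropped at pos 3 in round 2

Answer: 2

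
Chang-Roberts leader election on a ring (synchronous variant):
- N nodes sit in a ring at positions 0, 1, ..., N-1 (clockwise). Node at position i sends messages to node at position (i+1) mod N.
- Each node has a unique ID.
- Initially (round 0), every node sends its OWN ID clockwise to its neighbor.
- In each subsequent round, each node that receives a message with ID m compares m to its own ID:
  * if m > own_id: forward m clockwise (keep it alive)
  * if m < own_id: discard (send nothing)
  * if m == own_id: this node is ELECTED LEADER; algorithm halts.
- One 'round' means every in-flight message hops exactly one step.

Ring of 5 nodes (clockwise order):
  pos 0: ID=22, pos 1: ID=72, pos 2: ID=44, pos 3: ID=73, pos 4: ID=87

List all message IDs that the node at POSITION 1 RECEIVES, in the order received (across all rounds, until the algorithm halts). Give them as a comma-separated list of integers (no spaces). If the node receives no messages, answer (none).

Round 1: pos1(id72) recv 22: drop; pos2(id44) recv 72: fwd; pos3(id73) recv 44: drop; pos4(id87) recv 73: drop; pos0(id22) recv 87: fwd
Round 2: pos3(id73) recv 72: drop; pos1(id72) recv 87: fwd
Round 3: pos2(id44) recv 87: fwd
Round 4: pos3(id73) recv 87: fwd
Round 5: pos4(id87) recv 87: ELECTED

Answer: 22,87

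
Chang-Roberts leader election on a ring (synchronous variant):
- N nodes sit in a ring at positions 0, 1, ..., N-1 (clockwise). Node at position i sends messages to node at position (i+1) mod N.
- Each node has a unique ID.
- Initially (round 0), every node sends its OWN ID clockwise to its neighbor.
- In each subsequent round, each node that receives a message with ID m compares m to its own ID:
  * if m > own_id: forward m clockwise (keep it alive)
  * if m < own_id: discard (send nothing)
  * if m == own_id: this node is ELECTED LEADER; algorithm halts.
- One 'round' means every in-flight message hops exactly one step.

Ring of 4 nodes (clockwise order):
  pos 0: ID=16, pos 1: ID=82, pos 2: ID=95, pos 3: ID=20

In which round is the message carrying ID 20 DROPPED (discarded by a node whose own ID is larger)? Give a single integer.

Answer: 2

Derivation:
Round 1: pos1(id82) recv 16: drop; pos2(id95) recv 82: drop; pos3(id20) recv 95: fwd; pos0(id16) recv 20: fwd
Round 2: pos0(id16) recv 95: fwd; pos1(id82) recv 20: drop
Round 3: pos1(id82) recv 95: fwd
Round 4: pos2(id95) recv 95: ELECTED
Message ID 20 originates at pos 3; dropped at pos 1 in round 2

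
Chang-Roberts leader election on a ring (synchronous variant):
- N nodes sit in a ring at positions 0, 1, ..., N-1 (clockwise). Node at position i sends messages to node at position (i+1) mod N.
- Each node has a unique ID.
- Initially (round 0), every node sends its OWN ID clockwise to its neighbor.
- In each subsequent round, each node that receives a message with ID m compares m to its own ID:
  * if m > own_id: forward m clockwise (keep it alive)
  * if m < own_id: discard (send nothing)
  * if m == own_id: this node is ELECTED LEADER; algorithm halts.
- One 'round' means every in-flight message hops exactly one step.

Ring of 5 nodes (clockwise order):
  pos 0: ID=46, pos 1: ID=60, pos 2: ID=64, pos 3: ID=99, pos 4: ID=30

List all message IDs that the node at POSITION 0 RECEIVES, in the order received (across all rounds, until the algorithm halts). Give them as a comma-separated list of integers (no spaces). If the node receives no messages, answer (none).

Round 1: pos1(id60) recv 46: drop; pos2(id64) recv 60: drop; pos3(id99) recv 64: drop; pos4(id30) recv 99: fwd; pos0(id46) recv 30: drop
Round 2: pos0(id46) recv 99: fwd
Round 3: pos1(id60) recv 99: fwd
Round 4: pos2(id64) recv 99: fwd
Round 5: pos3(id99) recv 99: ELECTED

Answer: 30,99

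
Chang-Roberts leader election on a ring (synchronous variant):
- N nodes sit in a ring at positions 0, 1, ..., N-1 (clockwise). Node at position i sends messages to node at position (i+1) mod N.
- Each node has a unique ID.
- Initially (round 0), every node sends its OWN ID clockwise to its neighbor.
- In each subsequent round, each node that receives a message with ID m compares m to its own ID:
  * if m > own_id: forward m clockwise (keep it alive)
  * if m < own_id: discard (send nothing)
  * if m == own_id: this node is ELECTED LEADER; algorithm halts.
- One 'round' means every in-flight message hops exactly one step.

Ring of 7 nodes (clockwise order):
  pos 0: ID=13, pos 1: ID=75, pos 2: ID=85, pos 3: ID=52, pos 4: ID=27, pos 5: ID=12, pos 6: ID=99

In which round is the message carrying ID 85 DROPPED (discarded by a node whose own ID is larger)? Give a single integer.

Answer: 4

Derivation:
Round 1: pos1(id75) recv 13: drop; pos2(id85) recv 75: drop; pos3(id52) recv 85: fwd; pos4(id27) recv 52: fwd; pos5(id12) recv 27: fwd; pos6(id99) recv 12: drop; pos0(id13) recv 99: fwd
Round 2: pos4(id27) recv 85: fwd; pos5(id12) recv 52: fwd; pos6(id99) recv 27: drop; pos1(id75) recv 99: fwd
Round 3: pos5(id12) recv 85: fwd; pos6(id99) recv 52: drop; pos2(id85) recv 99: fwd
Round 4: pos6(id99) recv 85: drop; pos3(id52) recv 99: fwd
Round 5: pos4(id27) recv 99: fwd
Round 6: pos5(id12) recv 99: fwd
Round 7: pos6(id99) recv 99: ELECTED
Message ID 85 originates at pos 2; dropped at pos 6 in round 4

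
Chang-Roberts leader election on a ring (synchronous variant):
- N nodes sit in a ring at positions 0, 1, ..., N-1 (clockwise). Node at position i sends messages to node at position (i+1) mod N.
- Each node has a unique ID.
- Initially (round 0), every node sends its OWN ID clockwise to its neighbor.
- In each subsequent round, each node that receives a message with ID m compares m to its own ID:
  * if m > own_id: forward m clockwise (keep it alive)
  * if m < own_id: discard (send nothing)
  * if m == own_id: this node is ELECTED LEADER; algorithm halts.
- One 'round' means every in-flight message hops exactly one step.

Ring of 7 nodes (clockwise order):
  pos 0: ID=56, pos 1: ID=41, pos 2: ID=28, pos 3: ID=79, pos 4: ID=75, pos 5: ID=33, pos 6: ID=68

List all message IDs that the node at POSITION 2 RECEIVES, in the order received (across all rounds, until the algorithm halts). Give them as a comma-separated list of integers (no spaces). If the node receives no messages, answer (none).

Answer: 41,56,68,75,79

Derivation:
Round 1: pos1(id41) recv 56: fwd; pos2(id28) recv 41: fwd; pos3(id79) recv 28: drop; pos4(id75) recv 79: fwd; pos5(id33) recv 75: fwd; pos6(id68) recv 33: drop; pos0(id56) recv 68: fwd
Round 2: pos2(id28) recv 56: fwd; pos3(id79) recv 41: drop; pos5(id33) recv 79: fwd; pos6(id68) recv 75: fwd; pos1(id41) recv 68: fwd
Round 3: pos3(id79) recv 56: drop; pos6(id68) recv 79: fwd; pos0(id56) recv 75: fwd; pos2(id28) recv 68: fwd
Round 4: pos0(id56) recv 79: fwd; pos1(id41) recv 75: fwd; pos3(id79) recv 68: drop
Round 5: pos1(id41) recv 79: fwd; pos2(id28) recv 75: fwd
Round 6: pos2(id28) recv 79: fwd; pos3(id79) recv 75: drop
Round 7: pos3(id79) recv 79: ELECTED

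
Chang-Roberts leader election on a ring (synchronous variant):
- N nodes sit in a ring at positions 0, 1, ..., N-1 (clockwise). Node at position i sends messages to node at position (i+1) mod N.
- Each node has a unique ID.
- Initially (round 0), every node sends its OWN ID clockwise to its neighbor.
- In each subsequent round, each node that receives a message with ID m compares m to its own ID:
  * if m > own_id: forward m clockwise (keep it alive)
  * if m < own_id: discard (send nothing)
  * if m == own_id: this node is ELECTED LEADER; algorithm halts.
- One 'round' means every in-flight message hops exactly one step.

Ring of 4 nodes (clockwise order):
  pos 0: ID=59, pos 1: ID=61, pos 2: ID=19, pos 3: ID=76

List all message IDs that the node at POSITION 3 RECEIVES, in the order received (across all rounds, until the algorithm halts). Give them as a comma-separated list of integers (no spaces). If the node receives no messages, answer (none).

Round 1: pos1(id61) recv 59: drop; pos2(id19) recv 61: fwd; pos3(id76) recv 19: drop; pos0(id59) recv 76: fwd
Round 2: pos3(id76) recv 61: drop; pos1(id61) recv 76: fwd
Round 3: pos2(id19) recv 76: fwd
Round 4: pos3(id76) recv 76: ELECTED

Answer: 19,61,76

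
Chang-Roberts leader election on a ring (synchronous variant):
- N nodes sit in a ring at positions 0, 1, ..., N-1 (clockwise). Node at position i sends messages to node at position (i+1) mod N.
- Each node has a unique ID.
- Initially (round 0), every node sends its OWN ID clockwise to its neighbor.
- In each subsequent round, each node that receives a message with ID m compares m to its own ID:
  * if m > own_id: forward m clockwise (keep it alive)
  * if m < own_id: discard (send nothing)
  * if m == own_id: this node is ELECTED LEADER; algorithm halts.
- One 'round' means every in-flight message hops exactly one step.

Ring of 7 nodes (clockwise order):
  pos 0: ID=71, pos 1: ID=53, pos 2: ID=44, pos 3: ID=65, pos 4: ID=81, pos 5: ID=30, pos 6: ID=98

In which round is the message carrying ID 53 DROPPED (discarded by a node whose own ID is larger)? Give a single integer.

Round 1: pos1(id53) recv 71: fwd; pos2(id44) recv 53: fwd; pos3(id65) recv 44: drop; pos4(id81) recv 65: drop; pos5(id30) recv 81: fwd; pos6(id98) recv 30: drop; pos0(id71) recv 98: fwd
Round 2: pos2(id44) recv 71: fwd; pos3(id65) recv 53: drop; pos6(id98) recv 81: drop; pos1(id53) recv 98: fwd
Round 3: pos3(id65) recv 71: fwd; pos2(id44) recv 98: fwd
Round 4: pos4(id81) recv 71: drop; pos3(id65) recv 98: fwd
Round 5: pos4(id81) recv 98: fwd
Round 6: pos5(id30) recv 98: fwd
Round 7: pos6(id98) recv 98: ELECTED
Message ID 53 originates at pos 1; dropped at pos 3 in round 2

Answer: 2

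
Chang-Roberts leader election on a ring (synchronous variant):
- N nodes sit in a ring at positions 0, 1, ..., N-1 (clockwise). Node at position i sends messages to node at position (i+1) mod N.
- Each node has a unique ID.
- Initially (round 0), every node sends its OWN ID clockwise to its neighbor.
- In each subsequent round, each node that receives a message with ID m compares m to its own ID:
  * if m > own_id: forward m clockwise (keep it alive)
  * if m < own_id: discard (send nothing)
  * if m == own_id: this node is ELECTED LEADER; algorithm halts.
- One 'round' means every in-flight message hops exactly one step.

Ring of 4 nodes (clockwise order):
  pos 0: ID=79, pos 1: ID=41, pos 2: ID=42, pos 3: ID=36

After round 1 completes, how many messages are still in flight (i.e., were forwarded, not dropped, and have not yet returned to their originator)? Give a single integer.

Answer: 2

Derivation:
Round 1: pos1(id41) recv 79: fwd; pos2(id42) recv 41: drop; pos3(id36) recv 42: fwd; pos0(id79) recv 36: drop
After round 1: 2 messages still in flight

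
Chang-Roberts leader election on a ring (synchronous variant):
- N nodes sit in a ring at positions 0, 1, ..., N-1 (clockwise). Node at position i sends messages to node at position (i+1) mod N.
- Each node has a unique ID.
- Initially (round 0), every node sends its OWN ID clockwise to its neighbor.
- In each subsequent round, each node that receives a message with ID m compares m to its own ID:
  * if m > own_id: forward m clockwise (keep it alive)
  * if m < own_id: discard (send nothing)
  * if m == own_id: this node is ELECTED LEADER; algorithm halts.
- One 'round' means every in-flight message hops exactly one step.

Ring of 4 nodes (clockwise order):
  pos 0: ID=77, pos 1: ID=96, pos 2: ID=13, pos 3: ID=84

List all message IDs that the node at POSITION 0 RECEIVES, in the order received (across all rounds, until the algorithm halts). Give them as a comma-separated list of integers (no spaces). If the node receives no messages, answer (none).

Round 1: pos1(id96) recv 77: drop; pos2(id13) recv 96: fwd; pos3(id84) recv 13: drop; pos0(id77) recv 84: fwd
Round 2: pos3(id84) recv 96: fwd; pos1(id96) recv 84: drop
Round 3: pos0(id77) recv 96: fwd
Round 4: pos1(id96) recv 96: ELECTED

Answer: 84,96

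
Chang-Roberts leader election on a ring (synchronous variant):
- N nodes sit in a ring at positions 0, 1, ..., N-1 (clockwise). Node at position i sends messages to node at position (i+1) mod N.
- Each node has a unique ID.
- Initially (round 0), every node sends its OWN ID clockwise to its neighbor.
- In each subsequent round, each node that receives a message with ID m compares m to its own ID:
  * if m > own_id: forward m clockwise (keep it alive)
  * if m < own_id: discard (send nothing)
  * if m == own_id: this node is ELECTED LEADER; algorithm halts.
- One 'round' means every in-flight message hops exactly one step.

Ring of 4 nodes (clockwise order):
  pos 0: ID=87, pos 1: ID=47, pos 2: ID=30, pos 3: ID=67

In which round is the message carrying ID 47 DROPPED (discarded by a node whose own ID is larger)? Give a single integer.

Round 1: pos1(id47) recv 87: fwd; pos2(id30) recv 47: fwd; pos3(id67) recv 30: drop; pos0(id87) recv 67: drop
Round 2: pos2(id30) recv 87: fwd; pos3(id67) recv 47: drop
Round 3: pos3(id67) recv 87: fwd
Round 4: pos0(id87) recv 87: ELECTED
Message ID 47 originates at pos 1; dropped at pos 3 in round 2

Answer: 2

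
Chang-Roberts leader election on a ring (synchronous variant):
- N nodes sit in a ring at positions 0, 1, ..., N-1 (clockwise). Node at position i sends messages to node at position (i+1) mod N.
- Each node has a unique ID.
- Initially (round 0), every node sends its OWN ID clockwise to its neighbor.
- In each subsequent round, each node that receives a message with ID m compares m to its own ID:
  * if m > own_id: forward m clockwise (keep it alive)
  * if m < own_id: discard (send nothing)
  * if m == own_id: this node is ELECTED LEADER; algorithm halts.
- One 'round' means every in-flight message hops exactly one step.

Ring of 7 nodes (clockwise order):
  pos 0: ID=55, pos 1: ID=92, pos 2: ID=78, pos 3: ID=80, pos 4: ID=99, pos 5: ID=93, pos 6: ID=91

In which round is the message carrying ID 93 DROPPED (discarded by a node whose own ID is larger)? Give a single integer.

Round 1: pos1(id92) recv 55: drop; pos2(id78) recv 92: fwd; pos3(id80) recv 78: drop; pos4(id99) recv 80: drop; pos5(id93) recv 99: fwd; pos6(id91) recv 93: fwd; pos0(id55) recv 91: fwd
Round 2: pos3(id80) recv 92: fwd; pos6(id91) recv 99: fwd; pos0(id55) recv 93: fwd; pos1(id92) recv 91: drop
Round 3: pos4(id99) recv 92: drop; pos0(id55) recv 99: fwd; pos1(id92) recv 93: fwd
Round 4: pos1(id92) recv 99: fwd; pos2(id78) recv 93: fwd
Round 5: pos2(id78) recv 99: fwd; pos3(id80) recv 93: fwd
Round 6: pos3(id80) recv 99: fwd; pos4(id99) recv 93: drop
Round 7: pos4(id99) recv 99: ELECTED
Message ID 93 originates at pos 5; dropped at pos 4 in round 6

Answer: 6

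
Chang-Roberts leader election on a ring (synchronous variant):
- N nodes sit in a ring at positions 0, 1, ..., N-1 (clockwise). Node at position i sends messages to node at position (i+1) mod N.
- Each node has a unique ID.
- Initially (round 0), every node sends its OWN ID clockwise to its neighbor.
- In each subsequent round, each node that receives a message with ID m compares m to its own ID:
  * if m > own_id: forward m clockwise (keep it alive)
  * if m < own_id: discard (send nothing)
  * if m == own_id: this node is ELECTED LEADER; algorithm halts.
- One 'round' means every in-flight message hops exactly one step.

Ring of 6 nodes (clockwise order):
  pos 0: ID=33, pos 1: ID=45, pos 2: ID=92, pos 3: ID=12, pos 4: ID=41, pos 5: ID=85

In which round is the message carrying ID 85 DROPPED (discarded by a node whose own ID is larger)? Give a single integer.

Answer: 3

Derivation:
Round 1: pos1(id45) recv 33: drop; pos2(id92) recv 45: drop; pos3(id12) recv 92: fwd; pos4(id41) recv 12: drop; pos5(id85) recv 41: drop; pos0(id33) recv 85: fwd
Round 2: pos4(id41) recv 92: fwd; pos1(id45) recv 85: fwd
Round 3: pos5(id85) recv 92: fwd; pos2(id92) recv 85: drop
Round 4: pos0(id33) recv 92: fwd
Round 5: pos1(id45) recv 92: fwd
Round 6: pos2(id92) recv 92: ELECTED
Message ID 85 originates at pos 5; dropped at pos 2 in round 3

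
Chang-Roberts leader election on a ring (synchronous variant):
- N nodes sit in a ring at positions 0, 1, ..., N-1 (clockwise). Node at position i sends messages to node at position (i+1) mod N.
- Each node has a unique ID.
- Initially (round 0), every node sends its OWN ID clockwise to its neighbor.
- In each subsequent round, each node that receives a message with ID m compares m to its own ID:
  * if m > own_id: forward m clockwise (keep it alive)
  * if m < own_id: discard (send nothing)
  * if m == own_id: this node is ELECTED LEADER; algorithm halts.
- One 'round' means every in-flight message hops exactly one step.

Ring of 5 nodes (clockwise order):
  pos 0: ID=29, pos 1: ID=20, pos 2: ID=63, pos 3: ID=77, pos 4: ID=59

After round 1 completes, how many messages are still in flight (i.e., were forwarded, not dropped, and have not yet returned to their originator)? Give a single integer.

Answer: 3

Derivation:
Round 1: pos1(id20) recv 29: fwd; pos2(id63) recv 20: drop; pos3(id77) recv 63: drop; pos4(id59) recv 77: fwd; pos0(id29) recv 59: fwd
After round 1: 3 messages still in flight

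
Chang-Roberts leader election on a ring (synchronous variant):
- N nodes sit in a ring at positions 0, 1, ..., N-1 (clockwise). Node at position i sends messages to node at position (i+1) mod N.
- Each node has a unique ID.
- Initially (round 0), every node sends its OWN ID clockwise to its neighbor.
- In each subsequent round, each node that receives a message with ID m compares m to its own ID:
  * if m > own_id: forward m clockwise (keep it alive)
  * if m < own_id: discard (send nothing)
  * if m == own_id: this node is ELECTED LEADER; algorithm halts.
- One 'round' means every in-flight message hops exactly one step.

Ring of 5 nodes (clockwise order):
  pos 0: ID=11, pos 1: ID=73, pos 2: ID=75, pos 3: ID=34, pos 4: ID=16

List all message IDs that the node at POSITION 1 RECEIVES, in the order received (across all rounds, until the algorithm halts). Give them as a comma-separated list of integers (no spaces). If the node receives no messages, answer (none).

Answer: 11,16,34,75

Derivation:
Round 1: pos1(id73) recv 11: drop; pos2(id75) recv 73: drop; pos3(id34) recv 75: fwd; pos4(id16) recv 34: fwd; pos0(id11) recv 16: fwd
Round 2: pos4(id16) recv 75: fwd; pos0(id11) recv 34: fwd; pos1(id73) recv 16: drop
Round 3: pos0(id11) recv 75: fwd; pos1(id73) recv 34: drop
Round 4: pos1(id73) recv 75: fwd
Round 5: pos2(id75) recv 75: ELECTED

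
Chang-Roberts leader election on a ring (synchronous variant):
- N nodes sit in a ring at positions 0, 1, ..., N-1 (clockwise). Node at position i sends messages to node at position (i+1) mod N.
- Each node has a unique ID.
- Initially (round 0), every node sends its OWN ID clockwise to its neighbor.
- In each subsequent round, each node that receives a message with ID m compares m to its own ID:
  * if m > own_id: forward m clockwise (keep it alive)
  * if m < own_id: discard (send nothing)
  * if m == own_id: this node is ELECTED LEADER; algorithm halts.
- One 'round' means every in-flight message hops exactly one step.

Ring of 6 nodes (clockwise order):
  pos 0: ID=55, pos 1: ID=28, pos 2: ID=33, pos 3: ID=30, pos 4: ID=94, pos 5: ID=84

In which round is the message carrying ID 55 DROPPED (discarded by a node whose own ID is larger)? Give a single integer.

Round 1: pos1(id28) recv 55: fwd; pos2(id33) recv 28: drop; pos3(id30) recv 33: fwd; pos4(id94) recv 30: drop; pos5(id84) recv 94: fwd; pos0(id55) recv 84: fwd
Round 2: pos2(id33) recv 55: fwd; pos4(id94) recv 33: drop; pos0(id55) recv 94: fwd; pos1(id28) recv 84: fwd
Round 3: pos3(id30) recv 55: fwd; pos1(id28) recv 94: fwd; pos2(id33) recv 84: fwd
Round 4: pos4(id94) recv 55: drop; pos2(id33) recv 94: fwd; pos3(id30) recv 84: fwd
Round 5: pos3(id30) recv 94: fwd; pos4(id94) recv 84: drop
Round 6: pos4(id94) recv 94: ELECTED
Message ID 55 originates at pos 0; dropped at pos 4 in round 4

Answer: 4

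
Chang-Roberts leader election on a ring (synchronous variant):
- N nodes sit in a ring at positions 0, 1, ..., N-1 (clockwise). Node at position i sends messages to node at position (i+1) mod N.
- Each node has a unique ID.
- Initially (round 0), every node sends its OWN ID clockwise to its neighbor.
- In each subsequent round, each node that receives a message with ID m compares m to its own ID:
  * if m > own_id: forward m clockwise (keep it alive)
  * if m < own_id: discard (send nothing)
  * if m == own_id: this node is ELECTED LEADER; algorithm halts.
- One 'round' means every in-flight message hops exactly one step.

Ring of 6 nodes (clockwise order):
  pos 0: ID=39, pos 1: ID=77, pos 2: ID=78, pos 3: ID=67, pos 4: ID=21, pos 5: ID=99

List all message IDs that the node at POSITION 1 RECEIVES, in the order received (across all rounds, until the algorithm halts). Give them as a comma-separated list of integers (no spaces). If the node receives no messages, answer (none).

Round 1: pos1(id77) recv 39: drop; pos2(id78) recv 77: drop; pos3(id67) recv 78: fwd; pos4(id21) recv 67: fwd; pos5(id99) recv 21: drop; pos0(id39) recv 99: fwd
Round 2: pos4(id21) recv 78: fwd; pos5(id99) recv 67: drop; pos1(id77) recv 99: fwd
Round 3: pos5(id99) recv 78: drop; pos2(id78) recv 99: fwd
Round 4: pos3(id67) recv 99: fwd
Round 5: pos4(id21) recv 99: fwd
Round 6: pos5(id99) recv 99: ELECTED

Answer: 39,99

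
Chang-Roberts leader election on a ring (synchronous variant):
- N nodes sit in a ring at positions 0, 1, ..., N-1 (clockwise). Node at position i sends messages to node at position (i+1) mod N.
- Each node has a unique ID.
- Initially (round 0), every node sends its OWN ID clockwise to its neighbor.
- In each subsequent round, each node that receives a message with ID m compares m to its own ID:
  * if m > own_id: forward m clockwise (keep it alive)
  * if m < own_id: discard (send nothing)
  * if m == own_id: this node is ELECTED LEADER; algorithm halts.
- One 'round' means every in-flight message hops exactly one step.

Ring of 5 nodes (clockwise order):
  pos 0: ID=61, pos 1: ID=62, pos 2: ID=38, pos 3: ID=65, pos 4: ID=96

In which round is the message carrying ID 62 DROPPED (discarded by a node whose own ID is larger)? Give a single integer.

Answer: 2

Derivation:
Round 1: pos1(id62) recv 61: drop; pos2(id38) recv 62: fwd; pos3(id65) recv 38: drop; pos4(id96) recv 65: drop; pos0(id61) recv 96: fwd
Round 2: pos3(id65) recv 62: drop; pos1(id62) recv 96: fwd
Round 3: pos2(id38) recv 96: fwd
Round 4: pos3(id65) recv 96: fwd
Round 5: pos4(id96) recv 96: ELECTED
Message ID 62 originates at pos 1; dropped at pos 3 in round 2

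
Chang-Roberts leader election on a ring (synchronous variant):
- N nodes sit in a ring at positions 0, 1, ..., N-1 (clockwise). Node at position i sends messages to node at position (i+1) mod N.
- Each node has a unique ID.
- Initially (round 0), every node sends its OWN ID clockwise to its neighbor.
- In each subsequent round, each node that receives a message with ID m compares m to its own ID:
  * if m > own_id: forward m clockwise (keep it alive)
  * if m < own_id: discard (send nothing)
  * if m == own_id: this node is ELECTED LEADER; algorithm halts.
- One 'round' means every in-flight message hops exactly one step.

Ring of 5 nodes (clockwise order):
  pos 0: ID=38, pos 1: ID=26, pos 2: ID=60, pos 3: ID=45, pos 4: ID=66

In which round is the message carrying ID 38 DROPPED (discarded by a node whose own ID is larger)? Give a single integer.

Answer: 2

Derivation:
Round 1: pos1(id26) recv 38: fwd; pos2(id60) recv 26: drop; pos3(id45) recv 60: fwd; pos4(id66) recv 45: drop; pos0(id38) recv 66: fwd
Round 2: pos2(id60) recv 38: drop; pos4(id66) recv 60: drop; pos1(id26) recv 66: fwd
Round 3: pos2(id60) recv 66: fwd
Round 4: pos3(id45) recv 66: fwd
Round 5: pos4(id66) recv 66: ELECTED
Message ID 38 originates at pos 0; dropped at pos 2 in round 2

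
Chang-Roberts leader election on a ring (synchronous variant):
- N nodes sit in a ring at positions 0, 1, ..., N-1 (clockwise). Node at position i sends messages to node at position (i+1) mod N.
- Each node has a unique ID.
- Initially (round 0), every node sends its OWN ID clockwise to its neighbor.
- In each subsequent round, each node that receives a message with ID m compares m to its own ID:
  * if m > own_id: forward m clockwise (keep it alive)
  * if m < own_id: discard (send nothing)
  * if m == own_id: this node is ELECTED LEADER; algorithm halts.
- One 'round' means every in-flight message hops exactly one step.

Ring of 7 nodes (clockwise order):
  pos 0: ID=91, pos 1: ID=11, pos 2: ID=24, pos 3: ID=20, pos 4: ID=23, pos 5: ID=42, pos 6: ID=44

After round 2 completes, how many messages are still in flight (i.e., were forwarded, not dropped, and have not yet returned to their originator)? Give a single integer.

Answer: 2

Derivation:
Round 1: pos1(id11) recv 91: fwd; pos2(id24) recv 11: drop; pos3(id20) recv 24: fwd; pos4(id23) recv 20: drop; pos5(id42) recv 23: drop; pos6(id44) recv 42: drop; pos0(id91) recv 44: drop
Round 2: pos2(id24) recv 91: fwd; pos4(id23) recv 24: fwd
After round 2: 2 messages still in flight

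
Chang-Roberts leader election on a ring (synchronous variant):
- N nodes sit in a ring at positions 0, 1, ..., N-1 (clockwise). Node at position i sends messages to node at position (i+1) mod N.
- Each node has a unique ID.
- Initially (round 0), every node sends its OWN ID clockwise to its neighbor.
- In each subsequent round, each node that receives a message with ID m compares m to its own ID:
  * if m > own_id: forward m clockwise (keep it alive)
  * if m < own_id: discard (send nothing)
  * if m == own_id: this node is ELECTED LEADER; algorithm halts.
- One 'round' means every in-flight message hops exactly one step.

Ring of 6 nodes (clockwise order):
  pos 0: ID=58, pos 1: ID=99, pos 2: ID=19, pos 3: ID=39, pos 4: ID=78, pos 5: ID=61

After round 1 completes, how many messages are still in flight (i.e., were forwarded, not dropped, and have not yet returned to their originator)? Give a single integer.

Round 1: pos1(id99) recv 58: drop; pos2(id19) recv 99: fwd; pos3(id39) recv 19: drop; pos4(id78) recv 39: drop; pos5(id61) recv 78: fwd; pos0(id58) recv 61: fwd
After round 1: 3 messages still in flight

Answer: 3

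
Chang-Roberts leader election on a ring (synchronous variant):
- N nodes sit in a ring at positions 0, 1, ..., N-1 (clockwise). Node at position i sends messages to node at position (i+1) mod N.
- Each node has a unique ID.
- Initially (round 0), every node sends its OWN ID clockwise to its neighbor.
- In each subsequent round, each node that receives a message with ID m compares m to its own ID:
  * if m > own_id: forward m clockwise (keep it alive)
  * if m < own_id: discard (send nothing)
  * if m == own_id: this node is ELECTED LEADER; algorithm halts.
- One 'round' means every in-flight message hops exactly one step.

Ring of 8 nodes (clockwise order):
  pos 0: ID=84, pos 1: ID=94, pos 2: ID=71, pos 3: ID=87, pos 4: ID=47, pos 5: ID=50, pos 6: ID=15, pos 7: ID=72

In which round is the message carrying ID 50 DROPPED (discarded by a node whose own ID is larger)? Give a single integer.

Round 1: pos1(id94) recv 84: drop; pos2(id71) recv 94: fwd; pos3(id87) recv 71: drop; pos4(id47) recv 87: fwd; pos5(id50) recv 47: drop; pos6(id15) recv 50: fwd; pos7(id72) recv 15: drop; pos0(id84) recv 72: drop
Round 2: pos3(id87) recv 94: fwd; pos5(id50) recv 87: fwd; pos7(id72) recv 50: drop
Round 3: pos4(id47) recv 94: fwd; pos6(id15) recv 87: fwd
Round 4: pos5(id50) recv 94: fwd; pos7(id72) recv 87: fwd
Round 5: pos6(id15) recv 94: fwd; pos0(id84) recv 87: fwd
Round 6: pos7(id72) recv 94: fwd; pos1(id94) recv 87: drop
Round 7: pos0(id84) recv 94: fwd
Round 8: pos1(id94) recv 94: ELECTED
Message ID 50 originates at pos 5; dropped at pos 7 in round 2

Answer: 2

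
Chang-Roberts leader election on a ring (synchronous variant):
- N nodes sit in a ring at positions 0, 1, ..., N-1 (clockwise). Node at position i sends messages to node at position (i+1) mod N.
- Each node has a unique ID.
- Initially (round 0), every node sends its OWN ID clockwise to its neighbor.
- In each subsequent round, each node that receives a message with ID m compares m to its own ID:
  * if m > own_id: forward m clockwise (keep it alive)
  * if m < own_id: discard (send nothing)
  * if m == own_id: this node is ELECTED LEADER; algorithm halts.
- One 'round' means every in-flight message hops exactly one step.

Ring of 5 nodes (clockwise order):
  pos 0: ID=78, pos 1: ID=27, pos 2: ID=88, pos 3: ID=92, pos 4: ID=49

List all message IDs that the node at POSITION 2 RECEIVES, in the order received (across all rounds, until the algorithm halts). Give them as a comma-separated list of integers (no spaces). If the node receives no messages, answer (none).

Answer: 27,78,92

Derivation:
Round 1: pos1(id27) recv 78: fwd; pos2(id88) recv 27: drop; pos3(id92) recv 88: drop; pos4(id49) recv 92: fwd; pos0(id78) recv 49: drop
Round 2: pos2(id88) recv 78: drop; pos0(id78) recv 92: fwd
Round 3: pos1(id27) recv 92: fwd
Round 4: pos2(id88) recv 92: fwd
Round 5: pos3(id92) recv 92: ELECTED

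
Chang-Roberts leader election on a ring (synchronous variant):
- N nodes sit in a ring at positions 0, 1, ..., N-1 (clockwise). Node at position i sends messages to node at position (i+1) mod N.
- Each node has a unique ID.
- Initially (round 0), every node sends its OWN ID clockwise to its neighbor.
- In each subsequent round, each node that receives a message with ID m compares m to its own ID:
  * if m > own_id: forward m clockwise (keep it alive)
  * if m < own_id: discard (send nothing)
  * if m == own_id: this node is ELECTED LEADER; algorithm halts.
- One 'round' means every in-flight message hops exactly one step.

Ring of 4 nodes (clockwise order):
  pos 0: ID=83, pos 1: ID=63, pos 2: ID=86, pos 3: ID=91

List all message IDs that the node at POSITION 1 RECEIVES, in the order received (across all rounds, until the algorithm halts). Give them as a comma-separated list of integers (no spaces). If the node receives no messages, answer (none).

Round 1: pos1(id63) recv 83: fwd; pos2(id86) recv 63: drop; pos3(id91) recv 86: drop; pos0(id83) recv 91: fwd
Round 2: pos2(id86) recv 83: drop; pos1(id63) recv 91: fwd
Round 3: pos2(id86) recv 91: fwd
Round 4: pos3(id91) recv 91: ELECTED

Answer: 83,91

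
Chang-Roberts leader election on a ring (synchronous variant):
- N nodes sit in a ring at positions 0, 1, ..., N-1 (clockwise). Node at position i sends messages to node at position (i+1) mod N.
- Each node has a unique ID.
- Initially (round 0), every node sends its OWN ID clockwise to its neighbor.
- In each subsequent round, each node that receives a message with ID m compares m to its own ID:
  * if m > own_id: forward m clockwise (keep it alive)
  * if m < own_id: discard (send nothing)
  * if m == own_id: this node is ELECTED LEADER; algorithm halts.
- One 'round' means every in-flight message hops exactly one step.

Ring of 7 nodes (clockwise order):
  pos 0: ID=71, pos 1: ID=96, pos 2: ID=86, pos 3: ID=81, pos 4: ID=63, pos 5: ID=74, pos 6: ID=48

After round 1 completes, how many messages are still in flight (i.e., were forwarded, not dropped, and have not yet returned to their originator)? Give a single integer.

Round 1: pos1(id96) recv 71: drop; pos2(id86) recv 96: fwd; pos3(id81) recv 86: fwd; pos4(id63) recv 81: fwd; pos5(id74) recv 63: drop; pos6(id48) recv 74: fwd; pos0(id71) recv 48: drop
After round 1: 4 messages still in flight

Answer: 4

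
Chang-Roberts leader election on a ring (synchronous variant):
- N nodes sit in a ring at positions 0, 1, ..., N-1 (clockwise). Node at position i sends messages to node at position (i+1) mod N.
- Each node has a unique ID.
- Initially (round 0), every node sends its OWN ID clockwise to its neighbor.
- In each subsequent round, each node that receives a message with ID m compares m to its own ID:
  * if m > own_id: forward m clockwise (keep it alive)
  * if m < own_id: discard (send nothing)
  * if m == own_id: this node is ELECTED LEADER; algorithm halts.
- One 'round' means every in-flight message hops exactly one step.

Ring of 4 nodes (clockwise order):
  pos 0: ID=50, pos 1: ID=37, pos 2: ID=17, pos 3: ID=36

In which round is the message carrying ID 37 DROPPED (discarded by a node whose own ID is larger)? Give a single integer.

Round 1: pos1(id37) recv 50: fwd; pos2(id17) recv 37: fwd; pos3(id36) recv 17: drop; pos0(id50) recv 36: drop
Round 2: pos2(id17) recv 50: fwd; pos3(id36) recv 37: fwd
Round 3: pos3(id36) recv 50: fwd; pos0(id50) recv 37: drop
Round 4: pos0(id50) recv 50: ELECTED
Message ID 37 originates at pos 1; dropped at pos 0 in round 3

Answer: 3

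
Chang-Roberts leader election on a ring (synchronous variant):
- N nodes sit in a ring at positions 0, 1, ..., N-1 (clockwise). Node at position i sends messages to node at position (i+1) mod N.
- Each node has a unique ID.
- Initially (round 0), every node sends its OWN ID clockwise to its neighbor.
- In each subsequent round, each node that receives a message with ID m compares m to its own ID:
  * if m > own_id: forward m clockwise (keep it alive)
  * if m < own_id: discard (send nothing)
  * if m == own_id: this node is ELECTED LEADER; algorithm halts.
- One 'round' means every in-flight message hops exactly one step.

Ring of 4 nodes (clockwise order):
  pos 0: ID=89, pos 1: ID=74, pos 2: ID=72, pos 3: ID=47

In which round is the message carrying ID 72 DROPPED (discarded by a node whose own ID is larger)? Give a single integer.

Round 1: pos1(id74) recv 89: fwd; pos2(id72) recv 74: fwd; pos3(id47) recv 72: fwd; pos0(id89) recv 47: drop
Round 2: pos2(id72) recv 89: fwd; pos3(id47) recv 74: fwd; pos0(id89) recv 72: drop
Round 3: pos3(id47) recv 89: fwd; pos0(id89) recv 74: drop
Round 4: pos0(id89) recv 89: ELECTED
Message ID 72 originates at pos 2; dropped at pos 0 in round 2

Answer: 2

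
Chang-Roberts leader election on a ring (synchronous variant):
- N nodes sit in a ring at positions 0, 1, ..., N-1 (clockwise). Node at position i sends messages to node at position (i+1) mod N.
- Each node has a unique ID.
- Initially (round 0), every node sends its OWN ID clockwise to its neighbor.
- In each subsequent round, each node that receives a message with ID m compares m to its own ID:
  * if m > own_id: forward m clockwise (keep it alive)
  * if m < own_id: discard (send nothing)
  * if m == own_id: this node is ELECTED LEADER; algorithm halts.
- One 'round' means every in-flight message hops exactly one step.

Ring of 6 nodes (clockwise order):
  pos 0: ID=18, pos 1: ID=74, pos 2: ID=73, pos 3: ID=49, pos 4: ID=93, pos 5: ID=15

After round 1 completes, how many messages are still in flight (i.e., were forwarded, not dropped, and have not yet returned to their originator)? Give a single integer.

Round 1: pos1(id74) recv 18: drop; pos2(id73) recv 74: fwd; pos3(id49) recv 73: fwd; pos4(id93) recv 49: drop; pos5(id15) recv 93: fwd; pos0(id18) recv 15: drop
After round 1: 3 messages still in flight

Answer: 3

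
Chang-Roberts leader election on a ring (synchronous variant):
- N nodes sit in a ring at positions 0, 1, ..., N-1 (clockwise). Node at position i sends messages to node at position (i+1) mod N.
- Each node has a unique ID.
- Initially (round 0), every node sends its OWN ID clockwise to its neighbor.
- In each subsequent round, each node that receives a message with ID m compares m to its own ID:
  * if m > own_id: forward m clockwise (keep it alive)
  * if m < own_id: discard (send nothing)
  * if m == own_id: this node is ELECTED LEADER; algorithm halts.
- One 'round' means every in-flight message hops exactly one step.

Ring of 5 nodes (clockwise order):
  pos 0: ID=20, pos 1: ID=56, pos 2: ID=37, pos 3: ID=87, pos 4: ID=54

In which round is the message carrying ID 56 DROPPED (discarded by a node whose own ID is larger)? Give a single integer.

Answer: 2

Derivation:
Round 1: pos1(id56) recv 20: drop; pos2(id37) recv 56: fwd; pos3(id87) recv 37: drop; pos4(id54) recv 87: fwd; pos0(id20) recv 54: fwd
Round 2: pos3(id87) recv 56: drop; pos0(id20) recv 87: fwd; pos1(id56) recv 54: drop
Round 3: pos1(id56) recv 87: fwd
Round 4: pos2(id37) recv 87: fwd
Round 5: pos3(id87) recv 87: ELECTED
Message ID 56 originates at pos 1; dropped at pos 3 in round 2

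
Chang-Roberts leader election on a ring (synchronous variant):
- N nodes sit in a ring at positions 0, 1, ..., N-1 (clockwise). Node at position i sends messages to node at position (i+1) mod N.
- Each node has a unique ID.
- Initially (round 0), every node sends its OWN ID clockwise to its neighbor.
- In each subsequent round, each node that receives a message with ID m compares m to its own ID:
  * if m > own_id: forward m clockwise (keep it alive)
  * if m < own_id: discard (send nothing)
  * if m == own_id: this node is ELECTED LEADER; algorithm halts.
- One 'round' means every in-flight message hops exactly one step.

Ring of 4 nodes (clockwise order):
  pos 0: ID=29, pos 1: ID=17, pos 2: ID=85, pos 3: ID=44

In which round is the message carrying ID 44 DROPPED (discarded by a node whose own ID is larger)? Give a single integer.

Answer: 3

Derivation:
Round 1: pos1(id17) recv 29: fwd; pos2(id85) recv 17: drop; pos3(id44) recv 85: fwd; pos0(id29) recv 44: fwd
Round 2: pos2(id85) recv 29: drop; pos0(id29) recv 85: fwd; pos1(id17) recv 44: fwd
Round 3: pos1(id17) recv 85: fwd; pos2(id85) recv 44: drop
Round 4: pos2(id85) recv 85: ELECTED
Message ID 44 originates at pos 3; dropped at pos 2 in round 3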